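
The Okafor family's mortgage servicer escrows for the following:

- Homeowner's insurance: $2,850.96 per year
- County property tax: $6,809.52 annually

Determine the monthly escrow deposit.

Homeowner's insurance — $2,850.96 per year
County property tax — $6,809.52 per year
Total annual escrow = $2,850.96 + $6,809.52 = $9,660.48
Per month = $9,660.48 / 12 = $805.04

$805.04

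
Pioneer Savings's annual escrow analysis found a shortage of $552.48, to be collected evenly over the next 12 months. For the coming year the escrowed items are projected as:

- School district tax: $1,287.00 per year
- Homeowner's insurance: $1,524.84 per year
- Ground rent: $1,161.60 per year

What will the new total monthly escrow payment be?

School district tax = $1,287.00/yr
Homeowner's insurance = $1,524.84/yr
Ground rent = $1,161.60/yr
Yearly total = $1,287.00 + $1,524.84 + $1,161.60 = $3,973.44
Base monthly escrow = $3,973.44 ÷ 12 = $331.12
Shortage spread = $552.48 / 12 = $46.04/mo
Adjusted monthly = $331.12 + $46.04 = $377.16

$377.16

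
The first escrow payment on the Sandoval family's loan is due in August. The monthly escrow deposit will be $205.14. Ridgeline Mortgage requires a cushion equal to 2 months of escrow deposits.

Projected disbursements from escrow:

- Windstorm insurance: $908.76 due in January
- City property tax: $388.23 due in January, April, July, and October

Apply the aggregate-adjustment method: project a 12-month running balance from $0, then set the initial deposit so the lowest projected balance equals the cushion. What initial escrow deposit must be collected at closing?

Cushion = 2 × $205.14 = $410.28
Trial balance (start $0, +$205.14 each month, − disbursements):
  Aug: +$205.14 → $205.14
  Sep: +$205.14 → $410.28
  Oct: +$205.14 − $388.23 → $227.19
  Nov: +$205.14 → $432.33
  Dec: +$205.14 → $637.47
  Jan: +$205.14 − $1,296.99 → -$454.38
  Feb: +$205.14 → -$249.24
  Mar: +$205.14 → -$44.10
  Apr: +$205.14 − $388.23 → -$227.19
  May: +$205.14 → -$22.05
  Jun: +$205.14 → $183.09
  Jul: +$205.14 − $388.23 → $0.00
Lowest trial balance = -$454.38 (Jan)
Initial deposit = cushion − low point = $410.28 − (-$454.38) = $864.66

$864.66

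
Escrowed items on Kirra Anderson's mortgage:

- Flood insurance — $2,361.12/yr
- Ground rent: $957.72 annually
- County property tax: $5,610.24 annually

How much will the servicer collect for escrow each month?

Flood insurance = $2,361.12
Ground rent = $957.72
County property tax = $5,610.24
Total per year = $8,929.08
Base monthly escrow = $8,929.08 ÷ 12 = $744.09

$744.09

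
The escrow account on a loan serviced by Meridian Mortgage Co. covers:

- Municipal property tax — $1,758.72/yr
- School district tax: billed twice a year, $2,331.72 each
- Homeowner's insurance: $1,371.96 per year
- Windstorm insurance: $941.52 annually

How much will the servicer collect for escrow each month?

$727.97

Municipal property tax = $1,758.72
School district tax = $2,331.72 × 2 = $4,663.44
Homeowner's insurance = $1,371.96
Windstorm insurance = $941.52
Total annual escrow = $1,758.72 + $4,663.44 + $1,371.96 + $941.52 = $8,735.64
Base monthly escrow = $8,735.64 ÷ 12 = $727.97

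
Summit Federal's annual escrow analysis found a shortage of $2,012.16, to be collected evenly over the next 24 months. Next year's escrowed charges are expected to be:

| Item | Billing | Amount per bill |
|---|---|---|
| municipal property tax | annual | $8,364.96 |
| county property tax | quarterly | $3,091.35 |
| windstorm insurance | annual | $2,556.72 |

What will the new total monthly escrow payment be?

$2,024.43

Municipal property tax — $8,364.96
County property tax — $3,091.35 × 4 = $12,365.40
Windstorm insurance — $2,556.72
Yearly total = $23,287.08
Monthly escrow = $23,287.08 ÷ 12 = $1,940.59
Shortage spread = $2,012.16 ÷ 24 = $83.84/mo
Adjusted monthly = $1,940.59 + $83.84 = $2,024.43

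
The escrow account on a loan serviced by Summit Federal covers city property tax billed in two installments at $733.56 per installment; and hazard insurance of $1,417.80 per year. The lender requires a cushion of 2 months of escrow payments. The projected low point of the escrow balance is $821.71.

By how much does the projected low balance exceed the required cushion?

City property tax = $733.56 × 2 = $1,467.12 annually
Hazard insurance = $1,417.80 annually
Total per year = $1,467.12 + $1,417.80 = $2,884.92
Base monthly escrow = $2,884.92 ÷ 12 = $240.41
Required cushion = 2 × $240.41 = $480.82
Surplus = $821.71 − $480.82 = $340.89

$340.89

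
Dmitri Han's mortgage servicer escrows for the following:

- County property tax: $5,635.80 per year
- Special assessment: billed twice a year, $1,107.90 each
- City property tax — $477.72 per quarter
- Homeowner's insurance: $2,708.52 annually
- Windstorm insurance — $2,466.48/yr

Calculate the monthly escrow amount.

$1,244.79

County property tax — $5,635.80
Special assessment — $1,107.90 × 2 = $2,215.80
City property tax — $477.72 × 4 = $1,910.88
Homeowner's insurance — $2,708.52
Windstorm insurance — $2,466.48
Total annual escrow = $5,635.80 + $2,215.80 + $1,910.88 + $2,708.52 + $2,466.48 = $14,937.48
Base monthly escrow = $14,937.48 ÷ 12 = $1,244.79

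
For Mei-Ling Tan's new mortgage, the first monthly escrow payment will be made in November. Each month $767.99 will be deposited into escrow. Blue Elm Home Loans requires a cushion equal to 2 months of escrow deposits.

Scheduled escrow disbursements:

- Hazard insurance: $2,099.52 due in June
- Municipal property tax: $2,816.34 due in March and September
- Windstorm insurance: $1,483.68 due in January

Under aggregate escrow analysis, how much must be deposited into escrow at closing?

Cushion = 2 × $767.99 = $1,535.98
Trial balance (start $0, +$767.99 each month, − disbursements):
  Nov: +$767.99 → $767.99
  Dec: +$767.99 → $1,535.98
  Jan: +$767.99 − $1,483.68 → $820.29
  Feb: +$767.99 → $1,588.28
  Mar: +$767.99 − $2,816.34 → -$460.07
  Apr: +$767.99 → $307.92
  May: +$767.99 → $1,075.91
  Jun: +$767.99 − $2,099.52 → -$255.62
  Jul: +$767.99 → $512.37
  Aug: +$767.99 → $1,280.36
  Sep: +$767.99 − $2,816.34 → -$767.99
  Oct: +$767.99 → $0.00
Lowest trial balance = -$767.99 (Sep)
Initial deposit = cushion − low point = $1,535.98 − (-$767.99) = $2,303.97

$2,303.97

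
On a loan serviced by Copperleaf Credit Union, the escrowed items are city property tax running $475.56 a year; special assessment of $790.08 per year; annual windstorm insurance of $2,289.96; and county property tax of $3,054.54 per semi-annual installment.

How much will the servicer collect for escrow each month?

$805.39

City property tax — $475.56 annually
Special assessment — $790.08 annually
Windstorm insurance — $2,289.96 annually
County property tax — $3,054.54 × 2 = $6,109.08 annually
Annual escrow total = $475.56 + $790.08 + $2,289.96 + $6,109.08 = $9,664.68
Per month = $9,664.68 ÷ 12 = $805.39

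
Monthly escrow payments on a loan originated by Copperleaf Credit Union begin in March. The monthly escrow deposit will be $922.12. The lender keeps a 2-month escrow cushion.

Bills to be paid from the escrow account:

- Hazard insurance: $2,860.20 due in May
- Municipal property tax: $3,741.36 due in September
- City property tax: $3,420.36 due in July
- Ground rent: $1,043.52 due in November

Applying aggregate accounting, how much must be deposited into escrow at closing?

$5,411.32

Cushion = 2 × $922.12 = $1,844.24
Trial balance (start $0, +$922.12 each month, − disbursements):
  Mar: +$922.12 → $922.12
  Apr: +$922.12 → $1,844.24
  May: +$922.12 − $2,860.20 → -$93.84
  Jun: +$922.12 → $828.28
  Jul: +$922.12 − $3,420.36 → -$1,669.96
  Aug: +$922.12 → -$747.84
  Sep: +$922.12 − $3,741.36 → -$3,567.08
  Oct: +$922.12 → -$2,644.96
  Nov: +$922.12 − $1,043.52 → -$2,766.36
  Dec: +$922.12 → -$1,844.24
  Jan: +$922.12 → -$922.12
  Feb: +$922.12 → $0.00
Lowest trial balance = -$3,567.08 (Sep)
Initial deposit = cushion − low point = $1,844.24 − (-$3,567.08) = $5,411.32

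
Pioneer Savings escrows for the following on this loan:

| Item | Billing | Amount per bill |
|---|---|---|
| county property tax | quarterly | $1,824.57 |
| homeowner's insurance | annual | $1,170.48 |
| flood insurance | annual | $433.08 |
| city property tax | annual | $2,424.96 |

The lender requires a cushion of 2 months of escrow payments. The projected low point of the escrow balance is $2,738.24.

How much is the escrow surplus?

$850.44

County property tax: $1,824.57 × 4 = $7,298.28 annually
Homeowner's insurance: $1,170.48 annually
Flood insurance: $433.08 annually
City property tax: $2,424.96 annually
Combined annual = $7,298.28 + $1,170.48 + $433.08 + $2,424.96 = $11,326.80
Per month = $11,326.80 / 12 = $943.90
Required cushion = 2 × $943.90 = $1,887.80
Surplus = $2,738.24 − $1,887.80 = $850.44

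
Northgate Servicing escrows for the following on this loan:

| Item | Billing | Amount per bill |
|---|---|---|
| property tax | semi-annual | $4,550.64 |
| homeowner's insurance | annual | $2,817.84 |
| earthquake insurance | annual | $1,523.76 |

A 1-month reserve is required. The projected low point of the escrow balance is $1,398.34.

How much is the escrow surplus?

Property tax: $4,550.64 × 2 = $9,101.28/yr
Homeowner's insurance: $2,817.84/yr
Earthquake insurance: $1,523.76/yr
Annual escrow total = $9,101.28 + $2,817.84 + $1,523.76 = $13,442.88
Per month = $13,442.88 / 12 = $1,120.24
Cushion = 1 × $1,120.24 = $1,120.24
Excess over cushion: $1,398.34 − $1,120.24 = $278.10

$278.10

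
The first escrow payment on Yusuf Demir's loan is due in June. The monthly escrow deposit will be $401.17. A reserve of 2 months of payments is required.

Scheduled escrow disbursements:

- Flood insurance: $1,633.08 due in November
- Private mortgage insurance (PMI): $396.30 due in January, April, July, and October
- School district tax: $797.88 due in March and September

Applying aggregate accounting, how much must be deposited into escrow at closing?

$1,618.88

Cushion = 2 × $401.17 = $802.34
Trial balance (start $0, +$401.17 each month, − disbursements):
  Jun: +$401.17 → $401.17
  Jul: +$401.17 − $396.30 → $406.04
  Aug: +$401.17 → $807.21
  Sep: +$401.17 − $797.88 → $410.50
  Oct: +$401.17 − $396.30 → $415.37
  Nov: +$401.17 − $1,633.08 → -$816.54
  Dec: +$401.17 → -$415.37
  Jan: +$401.17 − $396.30 → -$410.50
  Feb: +$401.17 → -$9.33
  Mar: +$401.17 − $797.88 → -$406.04
  Apr: +$401.17 − $396.30 → -$401.17
  May: +$401.17 → $0.00
Lowest trial balance = -$816.54 (Nov)
Initial deposit = cushion − low point = $802.34 − (-$816.54) = $1,618.88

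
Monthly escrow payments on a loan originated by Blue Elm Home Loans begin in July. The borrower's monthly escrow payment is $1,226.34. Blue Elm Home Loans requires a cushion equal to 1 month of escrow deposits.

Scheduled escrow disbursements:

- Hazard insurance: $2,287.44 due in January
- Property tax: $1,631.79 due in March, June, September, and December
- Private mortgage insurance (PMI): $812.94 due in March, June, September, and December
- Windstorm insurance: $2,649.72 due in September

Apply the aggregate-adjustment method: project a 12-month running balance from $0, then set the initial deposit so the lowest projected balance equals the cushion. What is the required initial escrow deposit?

Cushion = 1 × $1,226.34 = $1,226.34
Trial balance (start $0, +$1,226.34 each month, − disbursements):
  Jul: +$1,226.34 → $1,226.34
  Aug: +$1,226.34 → $2,452.68
  Sep: +$1,226.34 − $5,094.45 → -$1,415.43
  Oct: +$1,226.34 → -$189.09
  Nov: +$1,226.34 → $1,037.25
  Dec: +$1,226.34 − $2,444.73 → -$181.14
  Jan: +$1,226.34 − $2,287.44 → -$1,242.24
  Feb: +$1,226.34 → -$15.90
  Mar: +$1,226.34 − $2,444.73 → -$1,234.29
  Apr: +$1,226.34 → -$7.95
  May: +$1,226.34 → $1,218.39
  Jun: +$1,226.34 − $2,444.73 → $0.00
Lowest trial balance = -$1,415.43 (Sep)
Initial deposit = cushion − low point = $1,226.34 − (-$1,415.43) = $2,641.77

$2,641.77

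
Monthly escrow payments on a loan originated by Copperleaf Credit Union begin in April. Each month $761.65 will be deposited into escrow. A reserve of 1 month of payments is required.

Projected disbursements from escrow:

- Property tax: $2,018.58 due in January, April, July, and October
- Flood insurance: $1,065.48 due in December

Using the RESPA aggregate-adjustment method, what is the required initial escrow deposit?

$2,284.95

Cushion = 1 × $761.65 = $761.65
Trial balance (start $0, +$761.65 each month, − disbursements):
  Apr: +$761.65 − $2,018.58 → -$1,256.93
  May: +$761.65 → -$495.28
  Jun: +$761.65 → $266.37
  Jul: +$761.65 − $2,018.58 → -$990.56
  Aug: +$761.65 → -$228.91
  Sep: +$761.65 → $532.74
  Oct: +$761.65 − $2,018.58 → -$724.19
  Nov: +$761.65 → $37.46
  Dec: +$761.65 − $1,065.48 → -$266.37
  Jan: +$761.65 − $2,018.58 → -$1,523.30
  Feb: +$761.65 → -$761.65
  Mar: +$761.65 → $0.00
Lowest trial balance = -$1,523.30 (Jan)
Initial deposit = cushion − low point = $761.65 − (-$1,523.30) = $2,284.95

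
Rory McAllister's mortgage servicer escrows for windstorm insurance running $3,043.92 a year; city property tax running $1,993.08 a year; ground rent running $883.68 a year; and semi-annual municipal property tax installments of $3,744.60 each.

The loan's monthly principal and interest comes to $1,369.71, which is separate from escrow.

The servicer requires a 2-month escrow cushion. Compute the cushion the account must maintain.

Windstorm insurance — $3,043.92 annually
City property tax — $1,993.08 annually
Ground rent — $883.68 annually
Municipal property tax — $3,744.60 × 2 = $7,489.20 annually
Combined annual = $3,043.92 + $1,993.08 + $883.68 + $7,489.20 = $13,409.88
Per month = $13,409.88 ÷ 12 = $1,117.49
Reserve = 2 × $1,117.49 = $2,234.98

$2,234.98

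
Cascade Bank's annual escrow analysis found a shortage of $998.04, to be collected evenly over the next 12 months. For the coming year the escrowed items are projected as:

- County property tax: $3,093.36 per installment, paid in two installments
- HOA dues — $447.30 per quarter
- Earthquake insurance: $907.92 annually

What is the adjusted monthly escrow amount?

$823.49

County property tax = $3,093.36 × 2 = $6,186.72/yr
HOA dues = $447.30 × 4 = $1,789.20/yr
Earthquake insurance = $907.92/yr
Annual escrow total = $6,186.72 + $1,789.20 + $907.92 = $8,883.84
Base monthly escrow = $8,883.84 / 12 = $740.32
Shortage spread = $998.04 / 12 = $83.17/mo
Adjusted monthly = $740.32 + $83.17 = $823.49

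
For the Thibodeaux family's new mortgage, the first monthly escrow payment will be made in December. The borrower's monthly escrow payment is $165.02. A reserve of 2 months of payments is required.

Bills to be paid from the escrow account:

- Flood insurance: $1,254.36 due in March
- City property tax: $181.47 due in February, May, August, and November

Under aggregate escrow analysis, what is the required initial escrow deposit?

Cushion = 2 × $165.02 = $330.04
Trial balance (start $0, +$165.02 each month, − disbursements):
  Dec: +$165.02 → $165.02
  Jan: +$165.02 → $330.04
  Feb: +$165.02 − $181.47 → $313.59
  Mar: +$165.02 − $1,254.36 → -$775.75
  Apr: +$165.02 → -$610.73
  May: +$165.02 − $181.47 → -$627.18
  Jun: +$165.02 → -$462.16
  Jul: +$165.02 → -$297.14
  Aug: +$165.02 − $181.47 → -$313.59
  Sep: +$165.02 → -$148.57
  Oct: +$165.02 → $16.45
  Nov: +$165.02 − $181.47 → $0.00
Lowest trial balance = -$775.75 (Mar)
Initial deposit = cushion − low point = $330.04 − (-$775.75) = $1,105.79

$1,105.79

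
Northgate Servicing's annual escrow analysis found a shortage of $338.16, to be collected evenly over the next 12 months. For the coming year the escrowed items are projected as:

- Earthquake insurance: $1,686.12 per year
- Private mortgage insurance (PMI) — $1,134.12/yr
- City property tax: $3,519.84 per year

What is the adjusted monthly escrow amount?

Earthquake insurance — $1,686.12 annually
Private mortgage insurance (PMI) — $1,134.12 annually
City property tax — $3,519.84 annually
Yearly total = $6,340.08
Monthly escrow = $6,340.08 / 12 = $528.34
Shortage per month = $338.16 / 12 = $28.18
New monthly escrow = $528.34 + $28.18 = $556.52

$556.52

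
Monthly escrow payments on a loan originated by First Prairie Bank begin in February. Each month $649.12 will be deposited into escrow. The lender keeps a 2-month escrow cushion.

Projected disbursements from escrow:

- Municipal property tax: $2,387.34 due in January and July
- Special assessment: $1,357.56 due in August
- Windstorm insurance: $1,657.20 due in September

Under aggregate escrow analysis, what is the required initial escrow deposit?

$1,507.38

Cushion = 2 × $649.12 = $1,298.24
Trial balance (start $0, +$649.12 each month, − disbursements):
  Feb: +$649.12 → $649.12
  Mar: +$649.12 → $1,298.24
  Apr: +$649.12 → $1,947.36
  May: +$649.12 → $2,596.48
  Jun: +$649.12 → $3,245.60
  Jul: +$649.12 − $2,387.34 → $1,507.38
  Aug: +$649.12 − $1,357.56 → $798.94
  Sep: +$649.12 − $1,657.20 → -$209.14
  Oct: +$649.12 → $439.98
  Nov: +$649.12 → $1,089.10
  Dec: +$649.12 → $1,738.22
  Jan: +$649.12 − $2,387.34 → $0.00
Lowest trial balance = -$209.14 (Sep)
Initial deposit = cushion − low point = $1,298.24 − (-$209.14) = $1,507.38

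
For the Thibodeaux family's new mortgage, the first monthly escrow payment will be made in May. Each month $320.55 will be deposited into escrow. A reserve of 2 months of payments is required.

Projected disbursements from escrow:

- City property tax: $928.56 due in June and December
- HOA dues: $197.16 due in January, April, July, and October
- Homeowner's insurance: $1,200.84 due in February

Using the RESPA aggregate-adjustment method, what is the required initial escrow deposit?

$1,085.04

Cushion = 2 × $320.55 = $641.10
Trial balance (start $0, +$320.55 each month, − disbursements):
  May: +$320.55 → $320.55
  Jun: +$320.55 − $928.56 → -$287.46
  Jul: +$320.55 − $197.16 → -$164.07
  Aug: +$320.55 → $156.48
  Sep: +$320.55 → $477.03
  Oct: +$320.55 − $197.16 → $600.42
  Nov: +$320.55 → $920.97
  Dec: +$320.55 − $928.56 → $312.96
  Jan: +$320.55 − $197.16 → $436.35
  Feb: +$320.55 − $1,200.84 → -$443.94
  Mar: +$320.55 → -$123.39
  Apr: +$320.55 − $197.16 → $0.00
Lowest trial balance = -$443.94 (Feb)
Initial deposit = cushion − low point = $641.10 − (-$443.94) = $1,085.04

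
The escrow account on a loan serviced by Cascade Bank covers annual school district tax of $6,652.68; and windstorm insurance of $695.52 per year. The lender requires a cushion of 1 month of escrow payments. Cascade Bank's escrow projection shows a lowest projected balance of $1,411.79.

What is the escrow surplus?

$799.44

School district tax — $6,652.68 annually
Windstorm insurance — $695.52 annually
Total per year = $7,348.20
Per month = $7,348.20 / 12 = $612.35
Required cushion = 1 × $612.35 = $612.35
Surplus = $1,411.79 − $612.35 = $799.44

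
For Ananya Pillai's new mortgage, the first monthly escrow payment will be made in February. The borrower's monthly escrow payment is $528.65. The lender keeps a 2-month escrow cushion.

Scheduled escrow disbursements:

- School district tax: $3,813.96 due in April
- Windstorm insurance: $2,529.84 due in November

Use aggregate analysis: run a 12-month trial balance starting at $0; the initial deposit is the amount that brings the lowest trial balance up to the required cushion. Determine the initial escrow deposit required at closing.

$3,285.31

Cushion = 2 × $528.65 = $1,057.30
Trial balance (start $0, +$528.65 each month, − disbursements):
  Feb: +$528.65 → $528.65
  Mar: +$528.65 → $1,057.30
  Apr: +$528.65 − $3,813.96 → -$2,228.01
  May: +$528.65 → -$1,699.36
  Jun: +$528.65 → -$1,170.71
  Jul: +$528.65 → -$642.06
  Aug: +$528.65 → -$113.41
  Sep: +$528.65 → $415.24
  Oct: +$528.65 → $943.89
  Nov: +$528.65 − $2,529.84 → -$1,057.30
  Dec: +$528.65 → -$528.65
  Jan: +$528.65 → $0.00
Lowest trial balance = -$2,228.01 (Apr)
Initial deposit = cushion − low point = $1,057.30 − (-$2,228.01) = $3,285.31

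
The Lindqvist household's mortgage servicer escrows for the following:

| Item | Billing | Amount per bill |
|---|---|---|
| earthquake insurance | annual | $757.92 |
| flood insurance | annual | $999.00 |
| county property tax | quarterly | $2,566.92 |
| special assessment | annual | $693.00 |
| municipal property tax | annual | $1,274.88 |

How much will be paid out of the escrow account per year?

Earthquake insurance: $757.92
Flood insurance: $999.00
County property tax: $2,566.92 × 4 = $10,267.68
Special assessment: $693.00
Municipal property tax: $1,274.88
Total per year = $757.92 + $999.00 + $10,267.68 + $693.00 + $1,274.88 = $13,992.48

$13,992.48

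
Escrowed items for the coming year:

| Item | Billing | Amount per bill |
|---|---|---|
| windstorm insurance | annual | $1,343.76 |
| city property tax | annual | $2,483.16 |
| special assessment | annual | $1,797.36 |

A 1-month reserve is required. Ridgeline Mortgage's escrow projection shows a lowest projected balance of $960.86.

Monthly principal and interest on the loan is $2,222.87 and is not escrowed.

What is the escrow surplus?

$492.17

Windstorm insurance — $1,343.76/yr
City property tax — $2,483.16/yr
Special assessment — $1,797.36/yr
Yearly total = $5,624.28
Per month = $5,624.28 / 12 = $468.69
Required reserve = 1 × $468.69 = $468.69
Excess over cushion: $960.86 − $468.69 = $492.17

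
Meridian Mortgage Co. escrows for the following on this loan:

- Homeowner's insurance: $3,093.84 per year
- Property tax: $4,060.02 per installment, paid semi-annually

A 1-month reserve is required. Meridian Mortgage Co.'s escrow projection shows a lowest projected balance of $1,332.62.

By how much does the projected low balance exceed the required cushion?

$398.13

Homeowner's insurance: $3,093.84
Property tax: $4,060.02 × 2 = $8,120.04
Annual escrow total = $3,093.84 + $8,120.04 = $11,213.88
Per month = $11,213.88 / 12 = $934.49
Required reserve = 1 × $934.49 = $934.49
Surplus = $1,332.62 − $934.49 = $398.13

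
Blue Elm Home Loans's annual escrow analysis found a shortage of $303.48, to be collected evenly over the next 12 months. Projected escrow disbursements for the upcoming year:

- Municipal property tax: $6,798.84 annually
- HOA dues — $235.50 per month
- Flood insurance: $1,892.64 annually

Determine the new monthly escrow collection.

$985.08

Municipal property tax — $6,798.84/yr
HOA dues — $235.50 × 12 = $2,826.00/yr
Flood insurance — $1,892.64/yr
Total annual escrow = $6,798.84 + $2,826.00 + $1,892.64 = $11,517.48
Monthly escrow = $11,517.48 ÷ 12 = $959.79
Monthly shortage recovery: $303.48 / 12 = $25.29
Adjusted monthly = $959.79 + $25.29 = $985.08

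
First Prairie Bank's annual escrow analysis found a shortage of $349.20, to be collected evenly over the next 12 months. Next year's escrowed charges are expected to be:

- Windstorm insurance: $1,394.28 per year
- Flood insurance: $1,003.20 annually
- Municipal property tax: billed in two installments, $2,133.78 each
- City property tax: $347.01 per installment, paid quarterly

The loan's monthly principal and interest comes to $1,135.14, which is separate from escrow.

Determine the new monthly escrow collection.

Windstorm insurance: $1,394.28/yr
Flood insurance: $1,003.20/yr
Municipal property tax: $2,133.78 × 2 = $4,267.56/yr
City property tax: $347.01 × 4 = $1,388.04/yr
Total per year = $8,053.08
Monthly escrow = $8,053.08 ÷ 12 = $671.09
Shortage spread = $349.20 ÷ 12 = $29.10/mo
New monthly escrow = $671.09 + $29.10 = $700.19

$700.19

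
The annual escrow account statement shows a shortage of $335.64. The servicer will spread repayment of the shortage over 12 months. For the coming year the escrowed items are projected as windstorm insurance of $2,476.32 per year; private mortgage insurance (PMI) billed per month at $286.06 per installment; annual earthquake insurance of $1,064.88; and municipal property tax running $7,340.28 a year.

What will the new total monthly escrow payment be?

$1,220.82

Windstorm insurance: $2,476.32 annually
Private mortgage insurance (PMI): $286.06 × 12 = $3,432.72 annually
Earthquake insurance: $1,064.88 annually
Municipal property tax: $7,340.28 annually
Combined annual = $14,314.20
Base monthly escrow = $14,314.20 / 12 = $1,192.85
Shortage spread = $335.64 ÷ 12 = $27.97/mo
New monthly escrow = $1,192.85 + $27.97 = $1,220.82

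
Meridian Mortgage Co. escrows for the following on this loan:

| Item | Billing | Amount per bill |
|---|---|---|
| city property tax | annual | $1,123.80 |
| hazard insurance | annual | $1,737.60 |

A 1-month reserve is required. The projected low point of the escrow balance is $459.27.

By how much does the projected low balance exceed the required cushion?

City property tax = $1,123.80/yr
Hazard insurance = $1,737.60/yr
Combined annual = $1,123.80 + $1,737.60 = $2,861.40
Monthly escrow = $2,861.40 ÷ 12 = $238.45
Required cushion = 1 × $238.45 = $238.45
Excess over cushion: $459.27 − $238.45 = $220.82

$220.82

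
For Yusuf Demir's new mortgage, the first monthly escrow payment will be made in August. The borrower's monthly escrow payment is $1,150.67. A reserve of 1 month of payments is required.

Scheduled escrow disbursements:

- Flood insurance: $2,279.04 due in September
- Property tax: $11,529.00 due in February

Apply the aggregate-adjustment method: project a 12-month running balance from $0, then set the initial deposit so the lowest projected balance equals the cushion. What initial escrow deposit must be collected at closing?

Cushion = 1 × $1,150.67 = $1,150.67
Trial balance (start $0, +$1,150.67 each month, − disbursements):
  Aug: +$1,150.67 → $1,150.67
  Sep: +$1,150.67 − $2,279.04 → $22.30
  Oct: +$1,150.67 → $1,172.97
  Nov: +$1,150.67 → $2,323.64
  Dec: +$1,150.67 → $3,474.31
  Jan: +$1,150.67 → $4,624.98
  Feb: +$1,150.67 − $11,529.00 → -$5,753.35
  Mar: +$1,150.67 → -$4,602.68
  Apr: +$1,150.67 → -$3,452.01
  May: +$1,150.67 → -$2,301.34
  Jun: +$1,150.67 → -$1,150.67
  Jul: +$1,150.67 → $0.00
Lowest trial balance = -$5,753.35 (Feb)
Initial deposit = cushion − low point = $1,150.67 − (-$5,753.35) = $6,904.02

$6,904.02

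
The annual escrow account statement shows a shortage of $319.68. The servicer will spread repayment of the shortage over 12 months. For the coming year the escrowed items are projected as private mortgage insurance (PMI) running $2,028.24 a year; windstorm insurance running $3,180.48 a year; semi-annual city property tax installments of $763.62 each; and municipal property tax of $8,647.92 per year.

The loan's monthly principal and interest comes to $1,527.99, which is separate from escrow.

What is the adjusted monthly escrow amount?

Private mortgage insurance (PMI) = $2,028.24/yr
Windstorm insurance = $3,180.48/yr
City property tax = $763.62 × 2 = $1,527.24/yr
Municipal property tax = $8,647.92/yr
Annual escrow total = $15,383.88
Monthly = $15,383.88 ÷ 12 = $1,281.99
Shortage spread = $319.68 / 12 = $26.64/mo
New monthly escrow = $1,281.99 + $26.64 = $1,308.63

$1,308.63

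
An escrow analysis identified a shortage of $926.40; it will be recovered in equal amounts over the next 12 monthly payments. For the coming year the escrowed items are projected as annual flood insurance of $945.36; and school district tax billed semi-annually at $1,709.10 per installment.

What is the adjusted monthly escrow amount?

Flood insurance = $945.36
School district tax = $1,709.10 × 2 = $3,418.20
Total annual escrow = $4,363.56
Monthly = $4,363.56 ÷ 12 = $363.63
Shortage spread = $926.40 / 12 = $77.20/mo
New monthly escrow = $363.63 + $77.20 = $440.83

$440.83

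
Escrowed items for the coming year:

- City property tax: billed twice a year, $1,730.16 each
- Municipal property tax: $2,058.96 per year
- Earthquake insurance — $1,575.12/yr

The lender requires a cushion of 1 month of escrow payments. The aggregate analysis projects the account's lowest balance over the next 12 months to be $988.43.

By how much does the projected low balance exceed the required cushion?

City property tax = $1,730.16 × 2 = $3,460.32 per year
Municipal property tax = $2,058.96 per year
Earthquake insurance = $1,575.12 per year
Yearly total = $7,094.40
Monthly = $7,094.40 ÷ 12 = $591.20
Required cushion = 1 × $591.20 = $591.20
Excess over cushion: $988.43 − $591.20 = $397.23

$397.23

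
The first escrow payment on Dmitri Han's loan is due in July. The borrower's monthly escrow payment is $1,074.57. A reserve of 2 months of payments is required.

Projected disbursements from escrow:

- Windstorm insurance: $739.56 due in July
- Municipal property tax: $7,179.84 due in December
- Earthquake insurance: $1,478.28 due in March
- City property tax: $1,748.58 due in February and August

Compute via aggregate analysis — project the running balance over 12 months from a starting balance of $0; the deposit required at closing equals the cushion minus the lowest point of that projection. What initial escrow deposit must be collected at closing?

Cushion = 2 × $1,074.57 = $2,149.14
Trial balance (start $0, +$1,074.57 each month, − disbursements):
  Jul: +$1,074.57 − $739.56 → $335.01
  Aug: +$1,074.57 − $1,748.58 → -$339.00
  Sep: +$1,074.57 → $735.57
  Oct: +$1,074.57 → $1,810.14
  Nov: +$1,074.57 → $2,884.71
  Dec: +$1,074.57 − $7,179.84 → -$3,220.56
  Jan: +$1,074.57 → -$2,145.99
  Feb: +$1,074.57 − $1,748.58 → -$2,820.00
  Mar: +$1,074.57 − $1,478.28 → -$3,223.71
  Apr: +$1,074.57 → -$2,149.14
  May: +$1,074.57 → -$1,074.57
  Jun: +$1,074.57 → $0.00
Lowest trial balance = -$3,223.71 (Mar)
Initial deposit = cushion − low point = $2,149.14 − (-$3,223.71) = $5,372.85

$5,372.85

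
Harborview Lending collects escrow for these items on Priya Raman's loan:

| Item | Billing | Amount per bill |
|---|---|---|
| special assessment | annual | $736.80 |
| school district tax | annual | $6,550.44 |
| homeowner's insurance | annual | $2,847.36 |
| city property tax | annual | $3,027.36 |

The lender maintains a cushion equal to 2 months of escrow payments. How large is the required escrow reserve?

Special assessment — $736.80 annually
School district tax — $6,550.44 annually
Homeowner's insurance — $2,847.36 annually
City property tax — $3,027.36 annually
Combined annual = $736.80 + $6,550.44 + $2,847.36 + $3,027.36 = $13,161.96
Monthly = $13,161.96 / 12 = $1,096.83
Cushion = 2 × $1,096.83 = $2,193.66

$2,193.66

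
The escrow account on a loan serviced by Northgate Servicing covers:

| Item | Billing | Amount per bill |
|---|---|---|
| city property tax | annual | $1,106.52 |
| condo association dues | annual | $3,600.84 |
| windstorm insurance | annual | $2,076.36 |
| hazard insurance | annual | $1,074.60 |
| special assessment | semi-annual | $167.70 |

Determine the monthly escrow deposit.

City property tax: $1,106.52/yr
Condo association dues: $3,600.84/yr
Windstorm insurance: $2,076.36/yr
Hazard insurance: $1,074.60/yr
Special assessment: $167.70 × 2 = $335.40/yr
Yearly total = $8,193.72
Monthly = $8,193.72 ÷ 12 = $682.81

$682.81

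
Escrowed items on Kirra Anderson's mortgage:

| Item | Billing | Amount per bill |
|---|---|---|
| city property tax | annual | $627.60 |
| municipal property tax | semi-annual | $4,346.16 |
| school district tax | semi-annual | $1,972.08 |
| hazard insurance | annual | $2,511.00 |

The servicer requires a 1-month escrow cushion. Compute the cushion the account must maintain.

City property tax: $627.60/yr
Municipal property tax: $4,346.16 × 2 = $8,692.32/yr
School district tax: $1,972.08 × 2 = $3,944.16/yr
Hazard insurance: $2,511.00/yr
Combined annual = $627.60 + $8,692.32 + $3,944.16 + $2,511.00 = $15,775.08
Monthly = $15,775.08 / 12 = $1,314.59
Reserve = 1 × $1,314.59 = $1,314.59

$1,314.59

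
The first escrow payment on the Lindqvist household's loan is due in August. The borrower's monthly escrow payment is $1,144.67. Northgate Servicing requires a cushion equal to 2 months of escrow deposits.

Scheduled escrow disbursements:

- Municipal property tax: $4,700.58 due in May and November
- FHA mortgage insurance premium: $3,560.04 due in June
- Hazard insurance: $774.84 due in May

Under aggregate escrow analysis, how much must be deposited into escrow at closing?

$3,434.01

Cushion = 2 × $1,144.67 = $2,289.34
Trial balance (start $0, +$1,144.67 each month, − disbursements):
  Aug: +$1,144.67 → $1,144.67
  Sep: +$1,144.67 → $2,289.34
  Oct: +$1,144.67 → $3,434.01
  Nov: +$1,144.67 − $4,700.58 → -$121.90
  Dec: +$1,144.67 → $1,022.77
  Jan: +$1,144.67 → $2,167.44
  Feb: +$1,144.67 → $3,312.11
  Mar: +$1,144.67 → $4,456.78
  Apr: +$1,144.67 → $5,601.45
  May: +$1,144.67 − $5,475.42 → $1,270.70
  Jun: +$1,144.67 − $3,560.04 → -$1,144.67
  Jul: +$1,144.67 → $0.00
Lowest trial balance = -$1,144.67 (Jun)
Initial deposit = cushion − low point = $2,289.34 − (-$1,144.67) = $3,434.01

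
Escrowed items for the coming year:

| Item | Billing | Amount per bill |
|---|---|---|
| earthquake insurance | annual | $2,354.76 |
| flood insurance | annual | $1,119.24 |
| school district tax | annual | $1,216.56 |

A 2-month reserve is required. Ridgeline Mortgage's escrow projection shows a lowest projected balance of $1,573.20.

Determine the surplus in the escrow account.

$791.44

Earthquake insurance = $2,354.76 annually
Flood insurance = $1,119.24 annually
School district tax = $1,216.56 annually
Total per year = $2,354.76 + $1,119.24 + $1,216.56 = $4,690.56
Per month = $4,690.56 / 12 = $390.88
Required cushion = 2 × $390.88 = $781.76
Excess over cushion: $1,573.20 − $781.76 = $791.44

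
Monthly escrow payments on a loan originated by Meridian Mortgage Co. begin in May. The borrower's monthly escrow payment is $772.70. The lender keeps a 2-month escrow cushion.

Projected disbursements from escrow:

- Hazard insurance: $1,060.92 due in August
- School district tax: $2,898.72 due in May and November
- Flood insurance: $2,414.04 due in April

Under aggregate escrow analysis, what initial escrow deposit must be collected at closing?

Cushion = 2 × $772.70 = $1,545.40
Trial balance (start $0, +$772.70 each month, − disbursements):
  May: +$772.70 − $2,898.72 → -$2,126.02
  Jun: +$772.70 → -$1,353.32
  Jul: +$772.70 → -$580.62
  Aug: +$772.70 − $1,060.92 → -$868.84
  Sep: +$772.70 → -$96.14
  Oct: +$772.70 → $676.56
  Nov: +$772.70 − $2,898.72 → -$1,449.46
  Dec: +$772.70 → -$676.76
  Jan: +$772.70 → $95.94
  Feb: +$772.70 → $868.64
  Mar: +$772.70 → $1,641.34
  Apr: +$772.70 − $2,414.04 → $0.00
Lowest trial balance = -$2,126.02 (May)
Initial deposit = cushion − low point = $1,545.40 − (-$2,126.02) = $3,671.42

$3,671.42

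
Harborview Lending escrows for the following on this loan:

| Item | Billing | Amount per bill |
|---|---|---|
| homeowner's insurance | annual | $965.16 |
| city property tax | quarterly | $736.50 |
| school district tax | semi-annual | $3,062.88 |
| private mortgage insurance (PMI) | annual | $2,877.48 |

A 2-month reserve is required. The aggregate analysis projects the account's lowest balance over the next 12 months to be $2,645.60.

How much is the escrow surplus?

$493.20

Homeowner's insurance: $965.16/yr
City property tax: $736.50 × 4 = $2,946.00/yr
School district tax: $3,062.88 × 2 = $6,125.76/yr
Private mortgage insurance (PMI): $2,877.48/yr
Combined annual = $965.16 + $2,946.00 + $6,125.76 + $2,877.48 = $12,914.40
Monthly = $12,914.40 / 12 = $1,076.20
Cushion = 2 × $1,076.20 = $2,152.40
Excess over cushion: $2,645.60 − $2,152.40 = $493.20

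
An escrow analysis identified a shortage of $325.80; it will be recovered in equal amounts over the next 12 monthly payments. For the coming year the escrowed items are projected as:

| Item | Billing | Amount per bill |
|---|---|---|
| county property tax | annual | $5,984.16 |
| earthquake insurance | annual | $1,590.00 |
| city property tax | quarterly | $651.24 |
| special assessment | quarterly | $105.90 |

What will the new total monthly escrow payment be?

$910.71

County property tax = $5,984.16 per year
Earthquake insurance = $1,590.00 per year
City property tax = $651.24 × 4 = $2,604.96 per year
Special assessment = $105.90 × 4 = $423.60 per year
Total per year = $5,984.16 + $1,590.00 + $2,604.96 + $423.60 = $10,602.72
Monthly = $10,602.72 ÷ 12 = $883.56
Shortage per month = $325.80 / 12 = $27.15
New monthly escrow = $883.56 + $27.15 = $910.71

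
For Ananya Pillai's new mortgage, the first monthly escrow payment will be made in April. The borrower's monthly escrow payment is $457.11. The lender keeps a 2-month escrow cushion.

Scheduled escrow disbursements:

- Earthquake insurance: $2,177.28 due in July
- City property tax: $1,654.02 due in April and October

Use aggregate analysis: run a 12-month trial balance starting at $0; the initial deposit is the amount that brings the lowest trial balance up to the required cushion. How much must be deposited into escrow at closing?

Cushion = 2 × $457.11 = $914.22
Trial balance (start $0, +$457.11 each month, − disbursements):
  Apr: +$457.11 − $1,654.02 → -$1,196.91
  May: +$457.11 → -$739.80
  Jun: +$457.11 → -$282.69
  Jul: +$457.11 − $2,177.28 → -$2,002.86
  Aug: +$457.11 → -$1,545.75
  Sep: +$457.11 → -$1,088.64
  Oct: +$457.11 − $1,654.02 → -$2,285.55
  Nov: +$457.11 → -$1,828.44
  Dec: +$457.11 → -$1,371.33
  Jan: +$457.11 → -$914.22
  Feb: +$457.11 → -$457.11
  Mar: +$457.11 → $0.00
Lowest trial balance = -$2,285.55 (Oct)
Initial deposit = cushion − low point = $914.22 − (-$2,285.55) = $3,199.77

$3,199.77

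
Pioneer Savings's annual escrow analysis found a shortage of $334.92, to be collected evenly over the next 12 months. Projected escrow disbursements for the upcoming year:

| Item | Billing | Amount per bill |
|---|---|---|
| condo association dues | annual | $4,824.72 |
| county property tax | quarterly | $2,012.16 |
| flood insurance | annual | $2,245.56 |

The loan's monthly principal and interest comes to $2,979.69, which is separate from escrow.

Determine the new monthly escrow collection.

Condo association dues = $4,824.72/yr
County property tax = $2,012.16 × 4 = $8,048.64/yr
Flood insurance = $2,245.56/yr
Combined annual = $4,824.72 + $8,048.64 + $2,245.56 = $15,118.92
Per month = $15,118.92 ÷ 12 = $1,259.91
Shortage spread = $334.92 / 12 = $27.91/mo
Adjusted monthly = $1,259.91 + $27.91 = $1,287.82

$1,287.82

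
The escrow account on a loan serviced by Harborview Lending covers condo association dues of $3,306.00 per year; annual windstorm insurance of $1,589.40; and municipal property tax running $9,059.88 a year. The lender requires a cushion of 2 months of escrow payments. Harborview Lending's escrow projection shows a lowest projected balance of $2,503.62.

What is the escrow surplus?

Condo association dues: $3,306.00 per year
Windstorm insurance: $1,589.40 per year
Municipal property tax: $9,059.88 per year
Annual escrow total = $3,306.00 + $1,589.40 + $9,059.88 = $13,955.28
Per month = $13,955.28 / 12 = $1,162.94
Cushion = 2 × $1,162.94 = $2,325.88
Excess over cushion: $2,503.62 − $2,325.88 = $177.74

$177.74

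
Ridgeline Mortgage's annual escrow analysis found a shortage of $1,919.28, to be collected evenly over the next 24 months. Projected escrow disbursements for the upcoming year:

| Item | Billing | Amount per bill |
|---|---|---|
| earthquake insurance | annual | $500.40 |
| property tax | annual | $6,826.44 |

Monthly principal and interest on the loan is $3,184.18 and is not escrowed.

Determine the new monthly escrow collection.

Earthquake insurance: $500.40 annually
Property tax: $6,826.44 annually
Total annual escrow = $7,326.84
Monthly = $7,326.84 ÷ 12 = $610.57
Shortage per month = $1,919.28 ÷ 24 = $79.97
Adjusted monthly = $610.57 + $79.97 = $690.54

$690.54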